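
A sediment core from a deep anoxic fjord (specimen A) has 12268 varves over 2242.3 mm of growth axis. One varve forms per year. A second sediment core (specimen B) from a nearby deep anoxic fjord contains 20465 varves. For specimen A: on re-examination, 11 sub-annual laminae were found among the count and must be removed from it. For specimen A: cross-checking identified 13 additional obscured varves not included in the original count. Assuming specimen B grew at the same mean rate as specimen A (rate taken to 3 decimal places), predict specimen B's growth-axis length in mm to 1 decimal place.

Specimen A: after corrections the count is 12268 − 11 + 13 = 12270 varves.
A: Mean rate = 2242.3 mm / 12270 years ≈ 0.183 mm per year.
Length of B = 0.183 × 20465 = 3745.1 mm.

3745.1 mm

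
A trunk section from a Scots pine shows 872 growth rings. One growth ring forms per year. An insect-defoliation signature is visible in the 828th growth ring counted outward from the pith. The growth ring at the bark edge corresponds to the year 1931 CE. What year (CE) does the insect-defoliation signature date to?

1887 CE

Between growth ring 828 and the bark edge there are 872 − 828 = 44 growth rings.
Counting back 44 years from 1931 CE places the insect-defoliation signature in 1931 − 44 = 1887 CE.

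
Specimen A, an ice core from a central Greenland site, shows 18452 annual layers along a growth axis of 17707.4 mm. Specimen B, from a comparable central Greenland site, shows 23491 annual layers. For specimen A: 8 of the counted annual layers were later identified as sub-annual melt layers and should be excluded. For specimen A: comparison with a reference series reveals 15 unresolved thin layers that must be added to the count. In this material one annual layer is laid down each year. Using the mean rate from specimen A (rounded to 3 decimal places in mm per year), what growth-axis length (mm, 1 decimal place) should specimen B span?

Specimen A: true annual layer count = 18452 − 8 + 15 = 18459.
A: Mean rate = 17707.4 mm / 18459 years ≈ 0.959 mm per year.
Length of B = 0.959 × 23491 = 22527.9 mm.

22527.9 mm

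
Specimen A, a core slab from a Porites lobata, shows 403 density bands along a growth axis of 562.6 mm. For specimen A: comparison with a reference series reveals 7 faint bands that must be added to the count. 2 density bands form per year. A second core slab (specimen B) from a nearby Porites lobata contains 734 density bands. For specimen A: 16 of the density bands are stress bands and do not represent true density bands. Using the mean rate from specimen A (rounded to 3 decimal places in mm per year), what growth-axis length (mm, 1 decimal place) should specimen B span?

1048.2 mm

Specimen A: correcting the raw count gives 403 − 16 + 7 = 394 true density bands.
Specimen A: with 2 density bands per year, 394 / 2 = 197 years.
A: 562.6 mm over 197 years gives 562.6 / 197 ≈ 2.856 mm per year.
Specimen B: 734 density bands at 2 per year is 734 / 2 = 367 years. B's length ≈ 2.856 × 367 = 1048.2 mm.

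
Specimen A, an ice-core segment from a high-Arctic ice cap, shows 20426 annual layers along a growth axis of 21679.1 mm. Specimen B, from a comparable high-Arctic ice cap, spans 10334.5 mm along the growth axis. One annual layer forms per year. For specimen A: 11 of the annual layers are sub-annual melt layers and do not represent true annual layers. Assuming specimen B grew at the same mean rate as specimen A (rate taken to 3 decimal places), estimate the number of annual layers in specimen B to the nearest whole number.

9731 annual layers

Specimen A: after corrections the count is 20426 − 11 = 20415 annual layers.
A: Mean rate = 21679.1 mm / 20415 years ≈ 1.062 mm/yr.
For B, 10334.5 / 1.062 = 9731.17 years ≈ 9731 annual layers.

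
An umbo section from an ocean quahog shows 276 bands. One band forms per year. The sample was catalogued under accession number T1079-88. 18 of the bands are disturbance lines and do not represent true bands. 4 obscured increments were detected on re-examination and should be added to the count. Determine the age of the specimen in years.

262 yr

Adjusted count: 276 − 18 + 4 = 262 bands.
At one band per year, that is 262 years.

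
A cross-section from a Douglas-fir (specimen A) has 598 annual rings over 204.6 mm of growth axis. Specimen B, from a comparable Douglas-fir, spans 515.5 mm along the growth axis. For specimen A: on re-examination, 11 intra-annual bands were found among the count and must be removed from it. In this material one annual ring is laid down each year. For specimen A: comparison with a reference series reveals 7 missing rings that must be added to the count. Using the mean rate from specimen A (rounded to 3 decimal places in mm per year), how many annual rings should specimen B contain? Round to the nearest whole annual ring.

1499 annual rings

Specimen A: after corrections the count is 598 − 11 + 7 = 594 annual rings.
A: Mean rate = 204.6 mm / 594 years ≈ 0.344 mm/yr.
For B, 515.5 / 0.344 = 1498.55 years ≈ 1499 annual rings.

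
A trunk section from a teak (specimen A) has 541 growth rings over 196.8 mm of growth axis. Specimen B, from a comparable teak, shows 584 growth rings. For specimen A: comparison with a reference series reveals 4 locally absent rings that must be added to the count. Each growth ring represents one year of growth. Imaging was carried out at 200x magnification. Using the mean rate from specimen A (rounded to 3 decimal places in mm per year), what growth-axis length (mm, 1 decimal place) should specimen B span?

Specimen A: correcting the raw count gives 541 + 4 = 545 true growth rings.
A: Extension rate ≈ 196.8 / 545 = 0.361 mm per year.
B's length ≈ 0.361 × 584 = 210.8 mm.

210.8 mm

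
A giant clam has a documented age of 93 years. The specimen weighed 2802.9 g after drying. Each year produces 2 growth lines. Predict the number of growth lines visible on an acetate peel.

186 growth lines

With 2 growth lines per year, 93 years would produce 93 × 2 = 186 growth lines.
So 186 growth lines should be present.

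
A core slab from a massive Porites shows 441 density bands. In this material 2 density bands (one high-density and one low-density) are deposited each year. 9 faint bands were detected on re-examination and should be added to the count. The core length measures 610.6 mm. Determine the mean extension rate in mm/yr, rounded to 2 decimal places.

2.71 mm/yr

After corrections the count is 441 + 9 = 450 density bands.
Dividing by 2 density bands per year: 450 / 2 = 225 years.
610.6 mm over 225 years gives 610.6 / 225 ≈ 2.71 mm/yr.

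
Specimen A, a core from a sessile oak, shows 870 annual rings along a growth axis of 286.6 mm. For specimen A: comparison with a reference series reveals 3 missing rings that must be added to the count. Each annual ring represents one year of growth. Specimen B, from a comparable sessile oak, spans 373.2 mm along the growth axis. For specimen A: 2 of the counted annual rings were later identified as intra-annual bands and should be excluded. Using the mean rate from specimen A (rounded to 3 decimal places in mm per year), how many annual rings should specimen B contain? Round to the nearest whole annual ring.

Specimen A: true annual ring count = 870 − 2 + 3 = 871.
A: Mean rate = 286.6 mm / 871 years ≈ 0.329 mm per year.
For B, 373.2 / 0.329 = 1134.35 years ≈ 1134 annual rings.

1134 annual rings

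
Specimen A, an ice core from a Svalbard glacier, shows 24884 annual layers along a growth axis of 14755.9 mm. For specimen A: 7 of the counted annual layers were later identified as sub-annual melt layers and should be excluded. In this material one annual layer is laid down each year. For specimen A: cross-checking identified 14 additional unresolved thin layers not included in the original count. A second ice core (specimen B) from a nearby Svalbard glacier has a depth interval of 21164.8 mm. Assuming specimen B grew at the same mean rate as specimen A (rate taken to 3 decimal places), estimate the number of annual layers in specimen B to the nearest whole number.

35691 annual layers

Specimen A: adjusted count: 24884 − 7 + 14 = 24891 annual layers.
A: 14755.9 mm over 24891 years gives 14755.9 / 24891 ≈ 0.593 mm/yr.
For B, 21164.8 / 0.593 = 35691.06 years ≈ 35691 annual layers.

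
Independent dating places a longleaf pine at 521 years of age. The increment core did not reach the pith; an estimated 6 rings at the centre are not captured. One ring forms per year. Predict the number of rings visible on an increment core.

At one ring per year, 521 years correspond to 521 rings.
Subtracting the 6 rings not captured gives 521 − 6 = 515 rings in the record.

515 rings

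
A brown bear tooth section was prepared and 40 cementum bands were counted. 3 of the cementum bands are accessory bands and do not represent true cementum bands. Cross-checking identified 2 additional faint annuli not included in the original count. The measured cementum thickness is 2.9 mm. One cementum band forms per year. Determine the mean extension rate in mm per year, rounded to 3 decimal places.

0.074 mm per year

After corrections the count is 40 − 3 + 2 = 39 cementum bands.
Mean rate = 2.9 mm / 39 years ≈ 0.074 mm per year.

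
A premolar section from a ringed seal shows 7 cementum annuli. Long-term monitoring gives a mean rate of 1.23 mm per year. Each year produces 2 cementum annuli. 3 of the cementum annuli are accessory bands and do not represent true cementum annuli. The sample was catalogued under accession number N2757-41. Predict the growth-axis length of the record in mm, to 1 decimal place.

Correcting the raw count gives 7 − 3 = 4 true cementum annuli.
4 cementum annuli at 2 per year is 4 / 2 = 2 years.
Predicted length = 1.23 mm/year × 2 years = 2.5 mm.

2.5 mm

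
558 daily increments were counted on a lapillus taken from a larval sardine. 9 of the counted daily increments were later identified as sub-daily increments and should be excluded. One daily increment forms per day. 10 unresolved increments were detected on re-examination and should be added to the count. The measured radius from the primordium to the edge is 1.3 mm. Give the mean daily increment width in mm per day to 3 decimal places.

Adjusted count: 558 − 9 + 10 = 559 daily increments.
Mean rate = 1.3 mm / 559 days ≈ 0.002 mm per day.

0.002 mm per day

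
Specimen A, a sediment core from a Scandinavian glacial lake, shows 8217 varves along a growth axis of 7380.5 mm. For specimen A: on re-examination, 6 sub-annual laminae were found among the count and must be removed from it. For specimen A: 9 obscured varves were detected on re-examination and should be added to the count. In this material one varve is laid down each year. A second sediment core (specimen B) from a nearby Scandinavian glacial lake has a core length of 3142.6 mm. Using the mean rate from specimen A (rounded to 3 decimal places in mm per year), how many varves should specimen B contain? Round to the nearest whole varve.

Specimen A: after corrections the count is 8217 − 6 + 9 = 8220 varves.
A: Extension rate ≈ 7380.5 / 8220 = 0.898 mm/yr.
Specimen B: 3142.6 mm / 0.898 mm per year = 3499.55 years ≈ 3500 varves.

3500 varves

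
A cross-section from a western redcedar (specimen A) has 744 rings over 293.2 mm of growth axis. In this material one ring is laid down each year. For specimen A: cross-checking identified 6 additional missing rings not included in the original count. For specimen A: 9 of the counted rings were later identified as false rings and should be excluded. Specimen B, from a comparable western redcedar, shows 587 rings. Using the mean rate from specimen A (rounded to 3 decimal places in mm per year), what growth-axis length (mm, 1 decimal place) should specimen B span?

Specimen A: correcting the raw count gives 744 − 9 + 6 = 741 true rings.
A: Mean rate = 293.2 mm / 741 years ≈ 0.396 mm/year.
B's length ≈ 0.396 × 587 = 232.5 mm.

232.5 mm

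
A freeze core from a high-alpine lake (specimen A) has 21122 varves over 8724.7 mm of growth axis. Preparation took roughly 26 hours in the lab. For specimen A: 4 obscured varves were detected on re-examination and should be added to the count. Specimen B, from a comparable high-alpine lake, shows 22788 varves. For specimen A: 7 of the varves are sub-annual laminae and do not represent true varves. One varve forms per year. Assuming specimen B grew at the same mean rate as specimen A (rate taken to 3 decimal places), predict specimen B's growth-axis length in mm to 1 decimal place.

Specimen A: correcting the raw count gives 21122 − 7 + 4 = 21119 true varves.
A: 8724.7 mm over 21119 years gives 8724.7 / 21119 ≈ 0.413 mm per year.
B's length ≈ 0.413 × 22788 = 9411.4 mm.

9411.4 mm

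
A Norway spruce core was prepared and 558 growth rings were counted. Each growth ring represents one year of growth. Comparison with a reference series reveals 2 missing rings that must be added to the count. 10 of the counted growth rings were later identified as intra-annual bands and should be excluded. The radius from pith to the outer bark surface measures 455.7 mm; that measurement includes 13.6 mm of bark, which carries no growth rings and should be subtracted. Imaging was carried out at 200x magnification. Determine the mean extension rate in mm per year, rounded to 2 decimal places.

0.80 mm per year

Correcting the raw count gives 558 − 10 + 2 = 550 true growth rings.
The growth record spans 455.7 − 13.6 = 442.1 mm.
442.1 mm over 550 years gives 442.1 / 550 ≈ 0.80 mm per year.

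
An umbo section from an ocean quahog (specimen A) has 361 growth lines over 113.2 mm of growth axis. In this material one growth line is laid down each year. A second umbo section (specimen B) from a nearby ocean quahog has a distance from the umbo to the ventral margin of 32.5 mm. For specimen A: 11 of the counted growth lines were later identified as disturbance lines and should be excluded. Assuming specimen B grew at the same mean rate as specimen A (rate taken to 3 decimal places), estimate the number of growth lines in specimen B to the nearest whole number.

101 growth lines

Specimen A: correcting the raw count gives 361 − 11 = 350 true growth lines.
A: Mean rate = 113.2 mm / 350 years ≈ 0.323 mm per year.
B spans 32.5 / 0.323 = 100.62 years ≈ 101 growth lines.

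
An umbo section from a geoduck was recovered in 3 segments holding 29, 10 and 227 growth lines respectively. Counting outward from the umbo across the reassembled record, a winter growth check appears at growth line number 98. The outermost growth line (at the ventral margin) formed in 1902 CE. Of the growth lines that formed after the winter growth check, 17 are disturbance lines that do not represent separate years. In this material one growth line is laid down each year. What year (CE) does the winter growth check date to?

Total growth lines = 29 + 10 + 227 = 266.
The winter growth check sits at growth line 98 from the umbo, so 266 − 98 = 168 growth lines formed after it.
168 − 17 false = 151 true growth lines after the winter growth check.
1902 − 151 = 1751 CE.

1751 CE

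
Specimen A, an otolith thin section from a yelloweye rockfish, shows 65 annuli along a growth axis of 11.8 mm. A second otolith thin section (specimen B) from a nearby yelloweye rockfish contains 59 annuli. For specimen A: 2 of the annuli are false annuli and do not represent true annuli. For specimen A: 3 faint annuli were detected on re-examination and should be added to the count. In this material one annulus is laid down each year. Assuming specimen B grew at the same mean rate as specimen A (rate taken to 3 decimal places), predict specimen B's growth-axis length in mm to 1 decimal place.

Specimen A: after corrections the count is 65 − 2 + 3 = 66 annuli.
A: Extension rate ≈ 11.8 / 66 = 0.179 mm/yr.
For B, 0.179 mm/year × 59 years = 10.6 mm.

10.6 mm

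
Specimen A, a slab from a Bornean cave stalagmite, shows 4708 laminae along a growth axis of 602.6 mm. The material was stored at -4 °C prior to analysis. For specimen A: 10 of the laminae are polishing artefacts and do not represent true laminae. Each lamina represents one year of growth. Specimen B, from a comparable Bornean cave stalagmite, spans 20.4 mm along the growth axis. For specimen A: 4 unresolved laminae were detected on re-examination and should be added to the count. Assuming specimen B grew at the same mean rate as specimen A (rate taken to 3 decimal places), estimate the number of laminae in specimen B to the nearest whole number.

159 laminae

Specimen A: after corrections the count is 4708 − 10 + 4 = 4702 laminae.
A: 602.6 mm over 4702 years gives 602.6 / 4702 ≈ 0.128 mm/year.
B spans 20.4 / 0.128 = 159.37 years ≈ 159 laminae.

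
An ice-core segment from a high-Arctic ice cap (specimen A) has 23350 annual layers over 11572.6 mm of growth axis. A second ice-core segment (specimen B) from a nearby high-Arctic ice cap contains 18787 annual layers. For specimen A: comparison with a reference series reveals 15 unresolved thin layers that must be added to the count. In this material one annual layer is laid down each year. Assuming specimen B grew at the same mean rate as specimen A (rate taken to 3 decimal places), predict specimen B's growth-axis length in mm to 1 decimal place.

Specimen A: correcting the raw count gives 23350 + 15 = 23365 true annual layers.
A: 11572.6 mm over 23365 years gives 11572.6 / 23365 ≈ 0.495 mm/year.
B's length ≈ 0.495 × 18787 = 9299.6 mm.

9299.6 mm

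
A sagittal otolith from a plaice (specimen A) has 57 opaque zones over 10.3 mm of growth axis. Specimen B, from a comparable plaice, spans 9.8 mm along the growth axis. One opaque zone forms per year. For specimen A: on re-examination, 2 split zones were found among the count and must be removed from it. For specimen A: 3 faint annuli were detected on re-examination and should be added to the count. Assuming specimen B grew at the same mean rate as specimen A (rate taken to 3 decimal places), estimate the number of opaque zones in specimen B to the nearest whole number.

55 opaque zones

Specimen A: after corrections the count is 57 − 2 + 3 = 58 opaque zones.
A: Mean rate = 10.3 mm / 58 years ≈ 0.178 mm/yr.
B spans 9.8 / 0.178 = 55.06 years ≈ 55 opaque zones.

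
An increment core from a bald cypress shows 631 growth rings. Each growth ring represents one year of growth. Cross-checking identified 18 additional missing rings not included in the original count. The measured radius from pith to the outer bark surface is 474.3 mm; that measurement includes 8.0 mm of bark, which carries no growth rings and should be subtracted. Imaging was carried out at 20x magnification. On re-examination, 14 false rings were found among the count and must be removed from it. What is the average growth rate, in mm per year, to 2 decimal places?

0.73 mm per year

After corrections the count is 631 − 14 + 18 = 635 growth rings.
The growth record spans 474.3 − 8.0 = 466.3 mm.
466.3 mm over 635 years gives 466.3 / 635 ≈ 0.73 mm per year.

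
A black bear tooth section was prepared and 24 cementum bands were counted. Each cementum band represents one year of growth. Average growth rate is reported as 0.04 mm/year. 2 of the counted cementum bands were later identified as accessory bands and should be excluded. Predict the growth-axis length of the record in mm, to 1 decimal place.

Correcting the raw count gives 24 − 2 = 22 true cementum bands.
22 years at 0.04 mm/year gives 0.04 × 22 = 0.9 mm.

0.9 mm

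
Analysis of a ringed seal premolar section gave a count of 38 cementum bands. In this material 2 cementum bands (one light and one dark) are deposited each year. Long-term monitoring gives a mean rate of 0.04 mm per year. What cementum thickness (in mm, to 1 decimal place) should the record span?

0.8 mm

Dividing by 2 cementum bands per year: 38 / 2 = 19 years.
19 years at 0.04 mm/year gives 0.04 × 19 = 0.8 mm.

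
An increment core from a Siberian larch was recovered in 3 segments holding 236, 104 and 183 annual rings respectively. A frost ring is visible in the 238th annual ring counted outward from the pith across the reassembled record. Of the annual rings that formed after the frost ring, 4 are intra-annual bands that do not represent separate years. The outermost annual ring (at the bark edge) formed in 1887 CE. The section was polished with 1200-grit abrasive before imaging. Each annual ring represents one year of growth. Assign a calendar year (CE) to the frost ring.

Total annual rings = 236 + 104 + 183 = 523.
Between annual ring 238 and the bark edge there are 523 − 238 = 285 annual rings.
Removing the 4 false annual rings leaves 285 − 4 = 281 true annual rings beyond the frost ring.
1887 − 281 = 1606 CE.

1606 CE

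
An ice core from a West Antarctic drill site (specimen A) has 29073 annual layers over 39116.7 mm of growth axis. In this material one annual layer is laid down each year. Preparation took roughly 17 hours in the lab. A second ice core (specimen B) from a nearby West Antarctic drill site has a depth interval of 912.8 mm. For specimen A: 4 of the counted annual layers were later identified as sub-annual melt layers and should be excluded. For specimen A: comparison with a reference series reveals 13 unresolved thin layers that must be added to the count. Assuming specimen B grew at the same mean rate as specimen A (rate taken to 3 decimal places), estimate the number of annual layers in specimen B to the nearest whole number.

679 annual layers

Specimen A: adjusted count: 29073 − 4 + 13 = 29082 annual layers.
A: Mean rate = 39116.7 mm / 29082 years ≈ 1.345 mm/year.
Specimen B: 912.8 mm / 1.345 mm per year = 678.66 years ≈ 679 annual layers.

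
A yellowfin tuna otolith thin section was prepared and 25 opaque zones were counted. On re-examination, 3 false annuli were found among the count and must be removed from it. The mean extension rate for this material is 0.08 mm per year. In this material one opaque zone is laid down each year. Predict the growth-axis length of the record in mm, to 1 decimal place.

After corrections the count is 25 − 3 = 22 opaque zones.
Predicted length = 0.08 mm/year × 22 years = 1.8 mm.

1.8 mm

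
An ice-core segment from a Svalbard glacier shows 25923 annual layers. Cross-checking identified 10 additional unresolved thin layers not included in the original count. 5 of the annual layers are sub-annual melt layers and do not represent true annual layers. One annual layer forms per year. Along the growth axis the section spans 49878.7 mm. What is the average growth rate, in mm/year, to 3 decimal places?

1.924 mm/year

True annual layer count = 25923 − 5 + 10 = 25928.
Mean rate = 49878.7 mm / 25928 years ≈ 1.924 mm/year.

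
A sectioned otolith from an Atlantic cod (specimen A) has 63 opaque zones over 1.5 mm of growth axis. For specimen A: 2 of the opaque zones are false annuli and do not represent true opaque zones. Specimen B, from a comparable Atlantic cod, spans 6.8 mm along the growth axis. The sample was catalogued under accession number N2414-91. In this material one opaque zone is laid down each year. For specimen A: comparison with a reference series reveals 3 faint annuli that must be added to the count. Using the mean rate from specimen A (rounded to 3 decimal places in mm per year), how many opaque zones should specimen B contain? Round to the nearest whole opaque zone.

296 opaque zones

Specimen A: after corrections the count is 63 − 2 + 3 = 64 opaque zones.
A: Extension rate ≈ 1.5 / 64 = 0.023 mm per year.
Specimen B: 6.8 mm / 0.023 mm per year = 295.65 years ≈ 296 opaque zones.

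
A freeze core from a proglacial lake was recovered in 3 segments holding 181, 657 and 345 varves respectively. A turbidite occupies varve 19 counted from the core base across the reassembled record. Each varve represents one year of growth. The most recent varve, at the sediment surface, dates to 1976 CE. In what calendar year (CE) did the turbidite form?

Total varves = 181 + 657 + 345 = 1183.
Between varve 19 and the sediment surface there are 1183 − 19 = 1164 varves.
1976 − 1164 = 812 CE.

812 CE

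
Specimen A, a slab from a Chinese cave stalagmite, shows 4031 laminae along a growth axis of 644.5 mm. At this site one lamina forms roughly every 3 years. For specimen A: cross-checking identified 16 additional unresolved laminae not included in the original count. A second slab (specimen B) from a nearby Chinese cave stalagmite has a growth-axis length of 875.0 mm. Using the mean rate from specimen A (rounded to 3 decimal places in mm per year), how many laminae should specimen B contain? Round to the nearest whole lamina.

Specimen A: after corrections the count is 4031 + 16 = 4047 laminae.
Specimen A: 4047 laminae at 3 years each span 4047 × 3 = 12141 years.
A: Extension rate ≈ 644.5 / 12141 = 0.053 mm per year.
B spans 875.0 / 0.053 = 16509.43 years; at 3 years per lamina that is 16509.43 / 3 ≈ 5503 laminae.

5503 laminae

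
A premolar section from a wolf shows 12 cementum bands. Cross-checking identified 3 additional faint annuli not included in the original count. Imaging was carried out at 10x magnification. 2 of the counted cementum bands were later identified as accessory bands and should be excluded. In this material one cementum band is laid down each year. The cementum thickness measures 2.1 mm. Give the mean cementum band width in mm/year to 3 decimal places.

0.162 mm/year

After corrections the count is 12 − 2 + 3 = 13 cementum bands.
Extension rate ≈ 2.1 / 13 = 0.162 mm/year.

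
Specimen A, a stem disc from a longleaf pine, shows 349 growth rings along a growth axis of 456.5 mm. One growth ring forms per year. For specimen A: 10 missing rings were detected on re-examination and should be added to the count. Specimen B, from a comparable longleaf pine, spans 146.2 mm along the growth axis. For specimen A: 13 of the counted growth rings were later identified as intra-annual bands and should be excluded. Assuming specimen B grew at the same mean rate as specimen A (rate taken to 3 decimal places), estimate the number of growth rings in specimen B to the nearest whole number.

111 growth rings

Specimen A: after corrections the count is 349 − 13 + 10 = 346 growth rings.
A: Extension rate ≈ 456.5 / 346 = 1.319 mm/year.
Specimen B: 146.2 mm / 1.319 mm per year = 110.84 years ≈ 111 growth rings.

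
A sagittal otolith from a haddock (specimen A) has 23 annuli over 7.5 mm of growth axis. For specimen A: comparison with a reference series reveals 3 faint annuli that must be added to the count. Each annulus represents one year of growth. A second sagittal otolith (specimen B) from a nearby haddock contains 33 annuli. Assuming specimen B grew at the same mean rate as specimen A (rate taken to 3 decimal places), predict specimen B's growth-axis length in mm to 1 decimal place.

Specimen A: adjusted count: 23 + 3 = 26 annuli.
A: Mean rate = 7.5 mm / 26 years ≈ 0.288 mm per year.
B's length ≈ 0.288 × 33 = 9.5 mm.

9.5 mm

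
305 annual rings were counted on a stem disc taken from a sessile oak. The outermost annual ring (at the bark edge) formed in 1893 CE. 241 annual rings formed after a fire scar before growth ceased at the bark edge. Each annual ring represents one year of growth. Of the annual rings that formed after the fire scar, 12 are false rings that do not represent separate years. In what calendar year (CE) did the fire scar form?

1664 CE

241 annual rings post-date the fire scar.
241 − 12 false = 229 true annual rings after the fire scar.
The annual ring at the bark edge is 1893 CE, so the fire scar dates to 1893 − 229 = 1664 CE.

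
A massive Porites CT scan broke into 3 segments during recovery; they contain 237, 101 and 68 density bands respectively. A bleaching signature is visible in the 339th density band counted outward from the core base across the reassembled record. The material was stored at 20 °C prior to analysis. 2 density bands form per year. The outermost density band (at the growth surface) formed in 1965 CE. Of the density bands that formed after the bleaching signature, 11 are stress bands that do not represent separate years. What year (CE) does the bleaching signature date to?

1937 CE

Total density bands = 237 + 101 + 68 = 406.
406 − 339 = 67 density bands lie beyond the bleaching signature toward the growth surface.
67 − 11 false = 56 true density bands after the bleaching signature.
With 2 density bands per year, 56 / 2 = 28 years.
1965 − 28 = 1937 CE.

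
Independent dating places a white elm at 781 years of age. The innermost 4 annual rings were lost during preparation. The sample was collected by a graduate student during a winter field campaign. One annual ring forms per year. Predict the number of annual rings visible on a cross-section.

777 annual rings

One annual ring per year gives 781 annual rings over 781 years.
Subtracting the 4 annual rings not captured gives 781 − 4 = 777 annual rings in the record.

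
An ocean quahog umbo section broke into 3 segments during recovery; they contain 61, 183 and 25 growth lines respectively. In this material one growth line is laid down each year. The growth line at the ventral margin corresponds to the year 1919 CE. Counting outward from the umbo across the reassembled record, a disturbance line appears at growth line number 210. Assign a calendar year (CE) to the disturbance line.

Total growth lines = 61 + 183 + 25 = 269.
The disturbance line sits at growth line 210 from the umbo, so 269 − 210 = 59 growth lines formed after it.
The growth line at the ventral margin is 1919 CE, so the disturbance line dates to 1919 − 59 = 1860 CE.

1860 CE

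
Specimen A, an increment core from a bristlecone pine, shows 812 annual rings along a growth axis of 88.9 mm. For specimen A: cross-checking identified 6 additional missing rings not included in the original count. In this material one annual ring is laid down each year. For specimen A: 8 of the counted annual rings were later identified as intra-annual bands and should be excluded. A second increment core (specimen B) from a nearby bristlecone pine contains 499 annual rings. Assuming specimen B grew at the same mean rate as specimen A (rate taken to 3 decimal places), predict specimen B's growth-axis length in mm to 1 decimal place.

54.9 mm

Specimen A: after corrections the count is 812 − 8 + 6 = 810 annual rings.
A: Mean rate = 88.9 mm / 810 years ≈ 0.110 mm/year.
B's length ≈ 0.110 × 499 = 54.9 mm.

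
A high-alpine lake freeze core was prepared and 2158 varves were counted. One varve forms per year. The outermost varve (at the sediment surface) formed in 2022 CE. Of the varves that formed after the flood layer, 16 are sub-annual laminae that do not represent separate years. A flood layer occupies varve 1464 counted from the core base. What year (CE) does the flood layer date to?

1344 CE

2158 − 1464 = 694 varves lie beyond the flood layer toward the sediment surface.
Excluding 16 false varves: 694 − 16 = 678.
Counting back 678 years from 2022 CE places the flood layer in 2022 − 678 = 1344 CE.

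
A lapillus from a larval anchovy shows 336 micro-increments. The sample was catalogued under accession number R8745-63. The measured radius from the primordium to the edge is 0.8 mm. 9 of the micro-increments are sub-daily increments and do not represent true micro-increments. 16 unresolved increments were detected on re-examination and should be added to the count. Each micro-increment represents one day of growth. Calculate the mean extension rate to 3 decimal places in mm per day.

Correcting the raw count gives 336 − 9 + 16 = 343 true micro-increments.
Extension rate ≈ 0.8 / 343 = 0.002 mm per day.

0.002 mm per day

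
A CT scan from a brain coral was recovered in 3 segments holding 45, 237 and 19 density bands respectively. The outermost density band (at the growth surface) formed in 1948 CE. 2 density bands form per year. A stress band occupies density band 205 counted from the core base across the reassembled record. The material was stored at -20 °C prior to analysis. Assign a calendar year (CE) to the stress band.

1900 CE

Total density bands = 45 + 237 + 19 = 301.
301 − 205 = 96 density bands lie beyond the stress band toward the growth surface.
96 density bands at 2 per year is 96 / 2 = 48 years.
The density band at the growth surface is 1948 CE, so the stress band dates to 1948 − 48 = 1900 CE.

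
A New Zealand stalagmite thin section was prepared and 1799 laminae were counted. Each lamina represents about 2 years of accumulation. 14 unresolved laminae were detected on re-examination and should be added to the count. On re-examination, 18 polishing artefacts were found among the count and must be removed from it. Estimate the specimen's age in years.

3590 yr

Adjusted count: 1799 − 18 + 14 = 1795 laminae.
1795 laminae at 2 years each span 1795 × 2 = 3590 years.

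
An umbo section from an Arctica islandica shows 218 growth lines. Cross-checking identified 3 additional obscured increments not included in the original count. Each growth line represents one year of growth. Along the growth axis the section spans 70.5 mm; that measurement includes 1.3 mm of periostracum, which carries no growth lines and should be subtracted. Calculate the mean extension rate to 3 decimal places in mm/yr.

0.313 mm/yr

Adjusted count: 218 + 3 = 221 growth lines.
Net length = 70.5 − 1.3 = 69.2 mm.
Mean rate = 69.2 mm / 221 years ≈ 0.313 mm/yr.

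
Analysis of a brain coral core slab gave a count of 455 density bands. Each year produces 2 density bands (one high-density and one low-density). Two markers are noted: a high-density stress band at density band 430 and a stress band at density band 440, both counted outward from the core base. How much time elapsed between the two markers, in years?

The two markers are separated by 440 − 430 = 10 density bands.
With 2 density bands per year, 10 / 2 = 5 years.

5 years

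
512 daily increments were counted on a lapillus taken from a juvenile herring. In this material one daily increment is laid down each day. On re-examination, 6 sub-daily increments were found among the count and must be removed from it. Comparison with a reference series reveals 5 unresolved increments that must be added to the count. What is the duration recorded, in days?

511 days

After corrections the count is 512 − 6 + 5 = 511 daily increments.
One daily increment per day makes the duration 511 days.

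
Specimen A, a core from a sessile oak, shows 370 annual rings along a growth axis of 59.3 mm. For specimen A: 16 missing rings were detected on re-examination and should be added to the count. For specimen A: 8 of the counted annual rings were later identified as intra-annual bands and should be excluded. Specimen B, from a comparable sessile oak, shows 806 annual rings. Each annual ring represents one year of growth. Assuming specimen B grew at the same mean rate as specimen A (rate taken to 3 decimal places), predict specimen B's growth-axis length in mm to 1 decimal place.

Specimen A: adjusted count: 370 − 8 + 16 = 378 annual rings.
A: Mean rate = 59.3 mm / 378 years ≈ 0.157 mm/year.
For B, 0.157 mm/year × 806 years = 126.5 mm.

126.5 mm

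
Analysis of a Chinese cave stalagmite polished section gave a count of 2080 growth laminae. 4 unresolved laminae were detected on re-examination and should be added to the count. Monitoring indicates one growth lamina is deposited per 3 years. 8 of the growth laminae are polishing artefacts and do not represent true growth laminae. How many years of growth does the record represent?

Correcting the raw count gives 2080 − 8 + 4 = 2076 true growth laminae.
2076 growth laminae at 3 years each span 2076 × 3 = 6228 years.

6228 years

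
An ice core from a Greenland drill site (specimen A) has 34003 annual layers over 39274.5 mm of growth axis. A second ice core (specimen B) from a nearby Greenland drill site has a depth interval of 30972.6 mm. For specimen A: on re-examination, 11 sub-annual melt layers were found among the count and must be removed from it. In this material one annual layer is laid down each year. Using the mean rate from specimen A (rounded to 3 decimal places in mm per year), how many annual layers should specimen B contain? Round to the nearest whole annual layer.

Specimen A: adjusted count: 34003 − 11 = 33992 annual layers.
A: Mean rate = 39274.5 mm / 33992 years ≈ 1.155 mm/yr.
Specimen B: 30972.6 mm / 1.155 mm per year = 26816.10 years ≈ 26816 annual layers.

26816 annual layers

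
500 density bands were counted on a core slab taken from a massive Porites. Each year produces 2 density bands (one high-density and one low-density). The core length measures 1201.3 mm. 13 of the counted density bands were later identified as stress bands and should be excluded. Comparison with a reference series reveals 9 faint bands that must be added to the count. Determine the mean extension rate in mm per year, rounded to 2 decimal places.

After corrections the count is 500 − 13 + 9 = 496 density bands.
Dividing by 2 density bands per year: 496 / 2 = 248 years.
1201.3 mm over 248 years gives 1201.3 / 248 ≈ 4.84 mm per year.

4.84 mm per year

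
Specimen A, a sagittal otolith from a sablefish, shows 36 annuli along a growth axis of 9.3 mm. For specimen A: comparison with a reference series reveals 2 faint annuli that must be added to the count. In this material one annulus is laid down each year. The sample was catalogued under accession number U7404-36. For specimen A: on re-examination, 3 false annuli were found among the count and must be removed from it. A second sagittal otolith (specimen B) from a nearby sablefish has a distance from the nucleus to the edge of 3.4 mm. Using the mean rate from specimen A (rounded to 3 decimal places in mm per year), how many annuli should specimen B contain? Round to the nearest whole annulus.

13 annuli

Specimen A: adjusted count: 36 − 3 + 2 = 35 annuli.
A: 9.3 mm over 35 years gives 9.3 / 35 ≈ 0.266 mm per year.
B spans 3.4 / 0.266 = 12.78 years ≈ 13 annuli.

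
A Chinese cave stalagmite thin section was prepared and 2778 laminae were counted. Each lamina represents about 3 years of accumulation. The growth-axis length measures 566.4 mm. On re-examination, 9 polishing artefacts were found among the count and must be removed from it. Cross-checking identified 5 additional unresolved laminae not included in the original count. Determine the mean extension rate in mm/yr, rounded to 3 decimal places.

Adjusted count: 2778 − 9 + 5 = 2774 laminae.
At 3 years per lamina, 2774 × 3 = 8322 years.
566.4 mm over 8322 years gives 566.4 / 8322 ≈ 0.068 mm/yr.

0.068 mm/yr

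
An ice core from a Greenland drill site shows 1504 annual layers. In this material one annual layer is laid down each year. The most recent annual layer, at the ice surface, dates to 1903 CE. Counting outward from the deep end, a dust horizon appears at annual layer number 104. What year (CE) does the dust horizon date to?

1504 − 104 = 1400 annual layers lie beyond the dust horizon toward the ice surface.
The annual layer at the ice surface is 1903 CE, so the dust horizon dates to 1903 − 1400 = 503 CE.

503 CE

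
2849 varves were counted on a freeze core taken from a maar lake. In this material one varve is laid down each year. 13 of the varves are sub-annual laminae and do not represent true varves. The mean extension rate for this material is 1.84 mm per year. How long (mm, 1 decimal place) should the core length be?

True varve count = 2849 − 13 = 2836.
2836 years at 1.84 mm/year gives 1.84 × 2836 = 5218.2 mm.

5218.2 mm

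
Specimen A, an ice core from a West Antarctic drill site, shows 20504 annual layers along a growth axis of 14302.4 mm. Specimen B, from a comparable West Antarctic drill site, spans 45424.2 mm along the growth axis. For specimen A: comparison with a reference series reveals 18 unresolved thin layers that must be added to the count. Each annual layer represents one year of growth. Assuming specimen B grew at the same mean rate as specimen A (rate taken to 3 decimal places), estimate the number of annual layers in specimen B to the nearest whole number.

65171 annual layers

Specimen A: adjusted count: 20504 + 18 = 20522 annual layers.
A: Mean rate = 14302.4 mm / 20522 years ≈ 0.697 mm/yr.
Specimen B: 45424.2 mm / 0.697 mm per year = 65171.02 years ≈ 65171 annual layers.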